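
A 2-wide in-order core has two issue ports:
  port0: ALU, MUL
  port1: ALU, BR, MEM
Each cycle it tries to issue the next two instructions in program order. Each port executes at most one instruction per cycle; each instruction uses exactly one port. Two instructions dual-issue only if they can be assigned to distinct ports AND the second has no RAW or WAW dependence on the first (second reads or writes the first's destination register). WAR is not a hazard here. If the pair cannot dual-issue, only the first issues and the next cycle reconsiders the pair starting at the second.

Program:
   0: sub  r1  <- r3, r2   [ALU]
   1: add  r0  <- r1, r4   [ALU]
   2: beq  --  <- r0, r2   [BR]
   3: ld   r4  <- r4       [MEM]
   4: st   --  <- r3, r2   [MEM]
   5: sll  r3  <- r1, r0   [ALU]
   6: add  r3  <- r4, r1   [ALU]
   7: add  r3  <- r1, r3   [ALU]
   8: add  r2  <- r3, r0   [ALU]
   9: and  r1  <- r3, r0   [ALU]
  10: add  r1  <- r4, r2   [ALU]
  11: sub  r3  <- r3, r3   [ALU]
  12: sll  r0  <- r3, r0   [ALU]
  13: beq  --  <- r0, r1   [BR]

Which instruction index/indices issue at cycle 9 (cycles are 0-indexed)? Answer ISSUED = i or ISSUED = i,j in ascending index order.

  cy0 -> i0 (sub) RAW r1
  cy1 -> i1 (add) RAW r0
  cy2 -> i2 (beq) no-port BR/MEM
  cy3 -> i3 (ld) no-port MEM/MEM
  cy4 -> i4&i5 (st/sll) dual
  cy5 -> i6 (add) RAW+WAW r3
  cy6 -> i7 (add) RAW r3
  cy7 -> i8&i9 (add/and) dual
  cy8 -> i10&i11 (add/sub) dual
  cy9 -> i12 (sll) RAW r0
  cy10 -> i13 (beq) tail

ISSUED = 12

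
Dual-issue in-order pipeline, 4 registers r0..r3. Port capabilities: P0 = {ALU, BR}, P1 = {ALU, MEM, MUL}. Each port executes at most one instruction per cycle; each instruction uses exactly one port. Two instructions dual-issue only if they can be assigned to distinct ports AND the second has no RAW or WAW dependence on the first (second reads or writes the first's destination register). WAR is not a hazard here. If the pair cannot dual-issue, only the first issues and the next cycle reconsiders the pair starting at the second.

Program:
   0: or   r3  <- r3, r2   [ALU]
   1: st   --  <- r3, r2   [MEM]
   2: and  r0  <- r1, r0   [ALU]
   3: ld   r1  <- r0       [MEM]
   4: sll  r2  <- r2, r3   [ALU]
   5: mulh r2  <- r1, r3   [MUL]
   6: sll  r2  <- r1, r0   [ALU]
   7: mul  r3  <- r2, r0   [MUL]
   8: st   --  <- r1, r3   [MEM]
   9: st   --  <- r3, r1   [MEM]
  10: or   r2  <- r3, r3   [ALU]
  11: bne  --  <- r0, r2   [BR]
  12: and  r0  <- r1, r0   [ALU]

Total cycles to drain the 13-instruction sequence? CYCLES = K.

t=0 i0:or ; RAW r3
t=1 i1,i2:st;and ; pair
t=2 i3,i4:ld;sll ; pair
t=3 i5:mulh ; WAW r2
t=4 i6:sll ; RAW r2
t=5 i7:mul ; no-port MUL/MEM
t=6 i8:st ; no-port MEM/MEM
t=7 i9,i10:st;or ; pair
t=8 i11,i12:bne;and ; pair

CYCLES = 9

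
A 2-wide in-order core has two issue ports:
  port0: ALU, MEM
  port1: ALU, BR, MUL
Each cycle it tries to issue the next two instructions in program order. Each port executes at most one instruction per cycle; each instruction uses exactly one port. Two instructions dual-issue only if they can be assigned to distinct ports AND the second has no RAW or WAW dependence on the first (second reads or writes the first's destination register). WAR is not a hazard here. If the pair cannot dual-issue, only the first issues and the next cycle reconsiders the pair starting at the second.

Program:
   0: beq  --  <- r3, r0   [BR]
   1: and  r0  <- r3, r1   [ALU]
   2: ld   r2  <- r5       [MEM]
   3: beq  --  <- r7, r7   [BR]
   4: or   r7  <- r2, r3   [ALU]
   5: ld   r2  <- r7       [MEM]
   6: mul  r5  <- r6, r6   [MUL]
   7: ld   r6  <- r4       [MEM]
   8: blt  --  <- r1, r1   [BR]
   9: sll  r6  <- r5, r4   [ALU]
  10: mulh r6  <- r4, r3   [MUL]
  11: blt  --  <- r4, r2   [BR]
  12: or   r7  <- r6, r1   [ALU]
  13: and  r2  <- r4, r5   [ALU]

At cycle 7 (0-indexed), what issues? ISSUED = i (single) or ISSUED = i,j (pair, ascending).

ISSUED = 11,12

#0 head=0: beq and i0,i1 pair
#1 head=2: ld beq i2,i3 pair
#2 head=4: or i4 RAW r7
#3 head=5: ld mul i5,i6 pair
#4 head=7: ld blt i7,i8 pair
#5 head=9: sll i9 WAW r6
#6 head=10: mulh i10 no-port MUL/BR
#7 head=11: blt or i11,i12 pair
#8 head=13: and i13 tail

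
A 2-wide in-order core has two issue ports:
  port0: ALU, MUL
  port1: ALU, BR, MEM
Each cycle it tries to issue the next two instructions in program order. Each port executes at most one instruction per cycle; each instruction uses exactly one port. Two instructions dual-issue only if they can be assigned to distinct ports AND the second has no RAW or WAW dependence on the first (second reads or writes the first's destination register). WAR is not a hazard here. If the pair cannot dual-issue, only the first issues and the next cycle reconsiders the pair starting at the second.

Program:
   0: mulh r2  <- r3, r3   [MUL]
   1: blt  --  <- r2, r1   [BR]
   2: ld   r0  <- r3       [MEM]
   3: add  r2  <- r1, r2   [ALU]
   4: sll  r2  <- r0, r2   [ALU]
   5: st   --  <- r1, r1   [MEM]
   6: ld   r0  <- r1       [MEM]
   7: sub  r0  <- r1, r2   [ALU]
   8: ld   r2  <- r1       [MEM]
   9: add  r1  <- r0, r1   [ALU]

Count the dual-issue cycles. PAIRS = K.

t=0 i0:mulh ; RAW r2
t=1 i1:blt ; no-port BR/MEM
t=2 i2+i3:ld/add ; pair
t=3 i4+i5:sll/st ; pair
t=4 i6:ld ; WAW r0
t=5 i7+i8:sub/ld ; pair
t=6 i9:add ; tail

PAIRS = 3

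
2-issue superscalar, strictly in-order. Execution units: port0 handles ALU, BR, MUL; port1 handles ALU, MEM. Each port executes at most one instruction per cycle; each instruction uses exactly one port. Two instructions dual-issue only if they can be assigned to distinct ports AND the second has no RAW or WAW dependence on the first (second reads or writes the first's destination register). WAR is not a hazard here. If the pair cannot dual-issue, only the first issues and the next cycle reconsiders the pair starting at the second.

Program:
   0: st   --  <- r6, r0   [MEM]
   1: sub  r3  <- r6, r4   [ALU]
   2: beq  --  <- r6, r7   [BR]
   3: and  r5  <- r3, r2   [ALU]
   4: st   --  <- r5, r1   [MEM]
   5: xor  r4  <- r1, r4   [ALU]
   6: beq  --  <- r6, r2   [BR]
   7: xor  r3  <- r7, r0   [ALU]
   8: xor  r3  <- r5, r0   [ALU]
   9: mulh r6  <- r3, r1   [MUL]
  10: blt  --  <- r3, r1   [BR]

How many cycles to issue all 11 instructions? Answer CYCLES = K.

CYCLES = 7

t=0 i0,i1:st.MEM sub.ALU ; 2-wide
t=1 i2,i3:beq.BR and.ALU ; 2-wide
t=2 i4,i5:st.MEM xor.ALU ; 2-wide
t=3 i6,i7:beq.BR xor.ALU ; 2-wide
t=4 i8:xor.ALU ; RAW r3
t=5 i9:mulh.MUL ; no-port MUL/BR
t=6 i10:blt.BR ; tail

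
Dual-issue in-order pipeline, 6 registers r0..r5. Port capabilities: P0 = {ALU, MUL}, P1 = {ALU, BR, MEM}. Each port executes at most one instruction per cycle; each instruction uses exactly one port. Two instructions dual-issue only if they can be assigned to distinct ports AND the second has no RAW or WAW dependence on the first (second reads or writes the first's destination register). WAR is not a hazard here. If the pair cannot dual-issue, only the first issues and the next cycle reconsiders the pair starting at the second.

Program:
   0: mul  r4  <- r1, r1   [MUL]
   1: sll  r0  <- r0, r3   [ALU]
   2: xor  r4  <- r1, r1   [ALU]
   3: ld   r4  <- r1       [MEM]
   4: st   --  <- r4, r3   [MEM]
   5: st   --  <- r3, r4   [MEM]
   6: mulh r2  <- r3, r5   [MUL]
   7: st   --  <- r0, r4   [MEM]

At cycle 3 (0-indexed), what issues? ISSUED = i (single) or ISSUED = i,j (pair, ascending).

ISSUED = 4

[0] i0&i1  mul;sll  -- pair
[1] i2  xor  -- WAW r4
[2] i3  ld  -- no-port MEM/MEM
[3] i4  st  -- no-port MEM/MEM
[4] i5&i6  st;mulh  -- pair
[5] i7  st  -- tail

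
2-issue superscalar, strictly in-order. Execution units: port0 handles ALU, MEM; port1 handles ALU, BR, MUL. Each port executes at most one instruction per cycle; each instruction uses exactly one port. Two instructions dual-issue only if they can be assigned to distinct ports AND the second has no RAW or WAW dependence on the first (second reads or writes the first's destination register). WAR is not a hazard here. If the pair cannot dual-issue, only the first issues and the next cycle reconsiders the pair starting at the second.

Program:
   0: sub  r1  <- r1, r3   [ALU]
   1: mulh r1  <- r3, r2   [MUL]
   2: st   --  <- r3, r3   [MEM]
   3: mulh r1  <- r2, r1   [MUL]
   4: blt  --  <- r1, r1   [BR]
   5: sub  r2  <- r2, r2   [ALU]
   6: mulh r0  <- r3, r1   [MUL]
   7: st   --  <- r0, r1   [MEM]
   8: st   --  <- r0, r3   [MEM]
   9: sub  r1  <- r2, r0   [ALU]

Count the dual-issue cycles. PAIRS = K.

PAIRS = 3

0. sub.ALU @i0  | WAW r1
1. mulh.MUL st.MEM @i1+i2  | 2-wide
2. mulh.MUL @i3  | no-port MUL/BR
3. blt.BR sub.ALU @i4+i5  | 2-wide
4. mulh.MUL @i6  | RAW r0
5. st.MEM @i7  | no-port MEM/MEM
6. st.MEM sub.ALU @i8+i9  | 2-wide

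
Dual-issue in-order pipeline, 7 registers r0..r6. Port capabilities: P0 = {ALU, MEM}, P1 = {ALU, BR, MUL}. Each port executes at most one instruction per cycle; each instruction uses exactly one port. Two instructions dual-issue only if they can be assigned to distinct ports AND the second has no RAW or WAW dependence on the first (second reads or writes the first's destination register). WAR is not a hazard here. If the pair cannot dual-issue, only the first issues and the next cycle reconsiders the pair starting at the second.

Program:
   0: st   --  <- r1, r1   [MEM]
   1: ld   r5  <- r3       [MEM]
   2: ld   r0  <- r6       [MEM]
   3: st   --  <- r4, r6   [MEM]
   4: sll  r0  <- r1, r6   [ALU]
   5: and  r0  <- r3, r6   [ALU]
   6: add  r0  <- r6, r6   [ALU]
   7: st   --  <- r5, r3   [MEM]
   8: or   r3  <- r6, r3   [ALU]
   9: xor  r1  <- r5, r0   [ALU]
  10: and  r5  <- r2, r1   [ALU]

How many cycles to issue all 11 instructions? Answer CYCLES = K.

c0: i0 st  no-port MEM/MEM
c1: i1 ld  no-port MEM/MEM
c2: i2 ld  no-port MEM/MEM
c3: i3&i4 st+sll  dual
c4: i5 and  WAW r0
c5: i6&i7 add+st  dual
c6: i8&i9 or+xor  dual
c7: i10 and  tail

CYCLES = 8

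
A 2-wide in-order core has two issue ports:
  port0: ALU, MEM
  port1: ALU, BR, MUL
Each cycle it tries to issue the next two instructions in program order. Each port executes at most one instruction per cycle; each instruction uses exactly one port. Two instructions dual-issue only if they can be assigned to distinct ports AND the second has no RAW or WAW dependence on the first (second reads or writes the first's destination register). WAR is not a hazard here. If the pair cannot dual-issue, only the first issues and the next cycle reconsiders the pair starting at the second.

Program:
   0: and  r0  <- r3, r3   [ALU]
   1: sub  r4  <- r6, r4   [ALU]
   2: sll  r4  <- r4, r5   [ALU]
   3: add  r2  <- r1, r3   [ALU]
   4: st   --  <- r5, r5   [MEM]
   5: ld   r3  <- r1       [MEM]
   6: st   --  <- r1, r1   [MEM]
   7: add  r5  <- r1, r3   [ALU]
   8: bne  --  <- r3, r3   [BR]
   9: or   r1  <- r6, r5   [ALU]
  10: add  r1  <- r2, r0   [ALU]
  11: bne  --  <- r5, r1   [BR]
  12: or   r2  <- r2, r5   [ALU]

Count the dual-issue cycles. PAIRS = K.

c0: i0&i1 and.ALU sub.ALU  pair
c1: i2&i3 sll.ALU add.ALU  pair
c2: i4 st.MEM  no-port MEM/MEM
c3: i5 ld.MEM  no-port MEM/MEM
c4: i6&i7 st.MEM add.ALU  pair
c5: i8&i9 bne.BR or.ALU  pair
c6: i10 add.ALU  RAW r1
c7: i11&i12 bne.BR or.ALU  pair

PAIRS = 5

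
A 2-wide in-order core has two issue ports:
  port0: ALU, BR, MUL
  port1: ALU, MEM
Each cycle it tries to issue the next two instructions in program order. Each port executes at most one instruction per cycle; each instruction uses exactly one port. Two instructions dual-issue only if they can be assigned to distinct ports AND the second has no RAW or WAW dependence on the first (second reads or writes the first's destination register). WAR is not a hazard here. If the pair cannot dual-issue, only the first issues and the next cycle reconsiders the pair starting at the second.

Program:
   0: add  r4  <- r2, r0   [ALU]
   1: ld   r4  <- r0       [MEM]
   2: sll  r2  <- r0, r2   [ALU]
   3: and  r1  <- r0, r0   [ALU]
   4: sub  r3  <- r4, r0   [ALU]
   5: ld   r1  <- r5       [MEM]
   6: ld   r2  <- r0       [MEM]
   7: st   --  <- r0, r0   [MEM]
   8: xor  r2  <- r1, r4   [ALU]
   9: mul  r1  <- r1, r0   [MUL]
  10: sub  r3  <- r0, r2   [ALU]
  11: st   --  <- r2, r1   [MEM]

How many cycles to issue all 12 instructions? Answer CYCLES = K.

t=0 i0:add ; WAW r4
t=1 i1/i2:ld sll ; dual
t=2 i3/i4:and sub ; dual
t=3 i5:ld ; no-port MEM/MEM
t=4 i6:ld ; no-port MEM/MEM
t=5 i7/i8:st xor ; dual
t=6 i9/i10:mul sub ; dual
t=7 i11:st ; tail

CYCLES = 8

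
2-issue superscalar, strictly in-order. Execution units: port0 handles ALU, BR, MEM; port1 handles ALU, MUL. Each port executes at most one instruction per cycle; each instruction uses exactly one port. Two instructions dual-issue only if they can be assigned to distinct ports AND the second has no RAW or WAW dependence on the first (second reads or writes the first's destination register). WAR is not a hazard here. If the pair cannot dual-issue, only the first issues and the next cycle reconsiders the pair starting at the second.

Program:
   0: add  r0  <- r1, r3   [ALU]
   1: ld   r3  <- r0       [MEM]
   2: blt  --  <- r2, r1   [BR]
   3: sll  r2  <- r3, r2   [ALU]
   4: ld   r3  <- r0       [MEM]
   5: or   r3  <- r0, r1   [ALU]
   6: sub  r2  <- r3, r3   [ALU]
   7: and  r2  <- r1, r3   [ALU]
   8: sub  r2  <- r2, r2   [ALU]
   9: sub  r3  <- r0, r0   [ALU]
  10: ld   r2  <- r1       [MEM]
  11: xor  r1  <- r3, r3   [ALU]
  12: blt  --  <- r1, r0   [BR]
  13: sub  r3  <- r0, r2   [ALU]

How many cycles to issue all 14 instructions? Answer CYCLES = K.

c0: i0 add.ALU  RAW r0
c1: i1 ld.MEM  no-port MEM/BR
c2: i2/i3 blt.BR/sll.ALU  2-wide
c3: i4 ld.MEM  WAW r3
c4: i5 or.ALU  RAW r3
c5: i6 sub.ALU  WAW r2
c6: i7 and.ALU  RAW+WAW r2
c7: i8/i9 sub.ALU/sub.ALU  2-wide
c8: i10/i11 ld.MEM/xor.ALU  2-wide
c9: i12/i13 blt.BR/sub.ALU  2-wide

CYCLES = 10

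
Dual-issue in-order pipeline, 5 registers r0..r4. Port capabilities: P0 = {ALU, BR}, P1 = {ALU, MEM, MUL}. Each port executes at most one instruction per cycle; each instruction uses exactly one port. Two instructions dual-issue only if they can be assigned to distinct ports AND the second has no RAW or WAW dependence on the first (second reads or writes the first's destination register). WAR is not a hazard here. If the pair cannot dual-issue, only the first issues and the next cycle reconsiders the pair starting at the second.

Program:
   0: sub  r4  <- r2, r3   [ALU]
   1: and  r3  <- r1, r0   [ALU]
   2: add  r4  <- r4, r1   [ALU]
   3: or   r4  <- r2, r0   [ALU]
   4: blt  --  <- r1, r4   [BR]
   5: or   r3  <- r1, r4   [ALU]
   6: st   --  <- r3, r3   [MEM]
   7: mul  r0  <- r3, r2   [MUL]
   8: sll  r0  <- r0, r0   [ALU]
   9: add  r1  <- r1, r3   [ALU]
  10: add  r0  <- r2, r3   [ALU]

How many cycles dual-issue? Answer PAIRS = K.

  cy0 -> i0&i1 (sub.ALU+and.ALU) dual
  cy1 -> i2 (add.ALU) WAW r4
  cy2 -> i3 (or.ALU) RAW r4
  cy3 -> i4&i5 (blt.BR+or.ALU) dual
  cy4 -> i6 (st.MEM) no-port MEM/MUL
  cy5 -> i7 (mul.MUL) RAW+WAW r0
  cy6 -> i8&i9 (sll.ALU+add.ALU) dual
  cy7 -> i10 (add.ALU) tail

PAIRS = 3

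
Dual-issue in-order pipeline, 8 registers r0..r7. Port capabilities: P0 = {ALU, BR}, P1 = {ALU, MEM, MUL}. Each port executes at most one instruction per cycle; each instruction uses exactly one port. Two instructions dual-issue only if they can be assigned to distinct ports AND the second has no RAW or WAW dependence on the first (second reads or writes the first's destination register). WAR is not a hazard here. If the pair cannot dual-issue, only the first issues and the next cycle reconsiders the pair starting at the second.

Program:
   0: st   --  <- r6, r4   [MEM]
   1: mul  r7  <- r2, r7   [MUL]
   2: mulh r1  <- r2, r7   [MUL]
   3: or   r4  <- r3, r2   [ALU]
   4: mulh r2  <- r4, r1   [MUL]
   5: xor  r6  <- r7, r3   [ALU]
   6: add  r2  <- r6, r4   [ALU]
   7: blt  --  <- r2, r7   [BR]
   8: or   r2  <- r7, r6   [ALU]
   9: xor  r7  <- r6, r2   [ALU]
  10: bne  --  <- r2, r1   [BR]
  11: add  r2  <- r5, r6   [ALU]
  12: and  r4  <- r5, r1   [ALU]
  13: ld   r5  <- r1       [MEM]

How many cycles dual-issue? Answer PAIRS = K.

PAIRS = 5

0. st.MEM @i0  | no-port MEM/MUL
1. mul.MUL @i1  | no-port MUL/MUL
2. mulh.MUL+or.ALU @i2,i3  | dual
3. mulh.MUL+xor.ALU @i4,i5  | dual
4. add.ALU @i6  | RAW r2
5. blt.BR+or.ALU @i7,i8  | dual
6. xor.ALU+bne.BR @i9,i10  | dual
7. add.ALU+and.ALU @i11,i12  | dual
8. ld.MEM @i13  | tail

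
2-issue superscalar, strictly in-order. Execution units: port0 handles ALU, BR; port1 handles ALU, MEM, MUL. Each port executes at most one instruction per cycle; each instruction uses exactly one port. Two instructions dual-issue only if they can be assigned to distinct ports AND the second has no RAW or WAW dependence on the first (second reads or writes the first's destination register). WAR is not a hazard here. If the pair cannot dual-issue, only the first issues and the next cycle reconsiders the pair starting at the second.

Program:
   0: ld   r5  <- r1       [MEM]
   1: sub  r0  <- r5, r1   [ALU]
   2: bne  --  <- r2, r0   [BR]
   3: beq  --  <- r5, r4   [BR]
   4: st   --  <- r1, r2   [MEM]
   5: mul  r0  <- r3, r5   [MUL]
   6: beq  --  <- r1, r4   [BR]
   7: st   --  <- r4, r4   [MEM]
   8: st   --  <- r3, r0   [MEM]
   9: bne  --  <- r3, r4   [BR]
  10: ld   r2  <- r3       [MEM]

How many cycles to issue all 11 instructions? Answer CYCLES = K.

CYCLES = 8

0. ld.MEM @i0  | RAW r5
1. sub.ALU @i1  | RAW r0
2. bne.BR @i2  | no-port BR/BR
3. beq.BR/st.MEM @i3,i4  | dual
4. mul.MUL/beq.BR @i5,i6  | dual
5. st.MEM @i7  | no-port MEM/MEM
6. st.MEM/bne.BR @i8,i9  | dual
7. ld.MEM @i10  | tail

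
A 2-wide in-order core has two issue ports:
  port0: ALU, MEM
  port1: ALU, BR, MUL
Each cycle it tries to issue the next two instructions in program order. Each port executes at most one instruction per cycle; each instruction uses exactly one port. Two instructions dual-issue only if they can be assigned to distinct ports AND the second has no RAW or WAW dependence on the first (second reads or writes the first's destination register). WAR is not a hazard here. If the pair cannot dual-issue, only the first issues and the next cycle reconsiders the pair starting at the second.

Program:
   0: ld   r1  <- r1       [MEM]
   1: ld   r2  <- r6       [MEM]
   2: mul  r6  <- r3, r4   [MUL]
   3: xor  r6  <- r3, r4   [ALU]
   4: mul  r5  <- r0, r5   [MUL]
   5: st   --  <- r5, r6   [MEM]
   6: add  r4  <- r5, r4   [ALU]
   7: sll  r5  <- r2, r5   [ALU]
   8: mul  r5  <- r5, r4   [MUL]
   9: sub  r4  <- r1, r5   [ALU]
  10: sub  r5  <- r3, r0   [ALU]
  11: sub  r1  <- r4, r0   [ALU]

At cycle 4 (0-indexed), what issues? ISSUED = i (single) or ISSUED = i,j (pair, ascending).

c0: i0 ld  no-port MEM/MEM
c1: i1+i2 ld;mul  2-wide
c2: i3+i4 xor;mul  2-wide
c3: i5+i6 st;add  2-wide
c4: i7 sll  RAW+WAW r5
c5: i8 mul  RAW r5
c6: i9+i10 sub;sub  2-wide
c7: i11 sub  tail

ISSUED = 7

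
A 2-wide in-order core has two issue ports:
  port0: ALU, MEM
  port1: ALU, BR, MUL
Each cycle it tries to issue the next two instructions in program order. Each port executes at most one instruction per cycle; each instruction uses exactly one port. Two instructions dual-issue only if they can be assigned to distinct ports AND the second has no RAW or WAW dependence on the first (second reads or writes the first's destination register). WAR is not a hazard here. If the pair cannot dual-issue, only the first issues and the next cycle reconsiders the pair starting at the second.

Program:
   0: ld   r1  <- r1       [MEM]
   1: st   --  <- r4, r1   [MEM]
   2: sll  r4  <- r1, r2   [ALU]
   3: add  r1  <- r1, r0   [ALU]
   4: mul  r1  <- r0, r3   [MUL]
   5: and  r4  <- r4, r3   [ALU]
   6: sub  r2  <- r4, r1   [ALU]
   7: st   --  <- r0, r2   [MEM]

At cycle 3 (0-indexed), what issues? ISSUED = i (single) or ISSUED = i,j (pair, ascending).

  cy0 -> i0 (ld.MEM) no-port MEM/MEM
  cy1 -> i1+i2 (st.MEM;sll.ALU) 2-wide
  cy2 -> i3 (add.ALU) WAW r1
  cy3 -> i4+i5 (mul.MUL;and.ALU) 2-wide
  cy4 -> i6 (sub.ALU) RAW r2
  cy5 -> i7 (st.MEM) tail

ISSUED = 4,5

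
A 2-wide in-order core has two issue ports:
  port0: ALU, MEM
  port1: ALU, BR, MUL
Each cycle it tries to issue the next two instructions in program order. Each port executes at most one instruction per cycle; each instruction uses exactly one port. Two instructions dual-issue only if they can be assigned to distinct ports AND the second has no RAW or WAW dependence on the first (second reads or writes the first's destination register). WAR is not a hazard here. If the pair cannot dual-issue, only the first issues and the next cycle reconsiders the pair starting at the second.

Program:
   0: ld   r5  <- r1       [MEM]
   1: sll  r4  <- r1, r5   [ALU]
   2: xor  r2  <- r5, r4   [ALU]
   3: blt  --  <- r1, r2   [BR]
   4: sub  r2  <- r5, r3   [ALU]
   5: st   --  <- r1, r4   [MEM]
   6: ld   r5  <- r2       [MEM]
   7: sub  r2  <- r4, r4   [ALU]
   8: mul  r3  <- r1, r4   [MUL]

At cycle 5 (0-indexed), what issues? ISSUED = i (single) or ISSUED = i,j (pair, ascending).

ISSUED = 6,7

t=0 i0:ld.MEM ; RAW r5
t=1 i1:sll.ALU ; RAW r4
t=2 i2:xor.ALU ; RAW r2
t=3 i3&i4:blt.BR+sub.ALU ; pair
t=4 i5:st.MEM ; no-port MEM/MEM
t=5 i6&i7:ld.MEM+sub.ALU ; pair
t=6 i8:mul.MUL ; tail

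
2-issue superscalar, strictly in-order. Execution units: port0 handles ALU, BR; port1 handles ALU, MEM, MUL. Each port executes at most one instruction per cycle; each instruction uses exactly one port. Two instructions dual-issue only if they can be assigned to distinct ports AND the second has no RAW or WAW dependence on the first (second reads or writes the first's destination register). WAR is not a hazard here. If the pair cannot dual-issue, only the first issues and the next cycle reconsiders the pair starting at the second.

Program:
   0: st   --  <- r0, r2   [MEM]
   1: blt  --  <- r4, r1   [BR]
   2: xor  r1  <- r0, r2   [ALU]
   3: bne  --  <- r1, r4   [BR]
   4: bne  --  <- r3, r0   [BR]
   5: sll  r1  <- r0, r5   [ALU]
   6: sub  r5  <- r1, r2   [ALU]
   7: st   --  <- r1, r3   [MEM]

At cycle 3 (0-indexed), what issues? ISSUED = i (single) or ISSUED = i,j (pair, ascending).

  cy0 -> i0+i1 (st blt) pair
  cy1 -> i2 (xor) RAW r1
  cy2 -> i3 (bne) no-port BR/BR
  cy3 -> i4+i5 (bne sll) pair
  cy4 -> i6+i7 (sub st) pair

ISSUED = 4,5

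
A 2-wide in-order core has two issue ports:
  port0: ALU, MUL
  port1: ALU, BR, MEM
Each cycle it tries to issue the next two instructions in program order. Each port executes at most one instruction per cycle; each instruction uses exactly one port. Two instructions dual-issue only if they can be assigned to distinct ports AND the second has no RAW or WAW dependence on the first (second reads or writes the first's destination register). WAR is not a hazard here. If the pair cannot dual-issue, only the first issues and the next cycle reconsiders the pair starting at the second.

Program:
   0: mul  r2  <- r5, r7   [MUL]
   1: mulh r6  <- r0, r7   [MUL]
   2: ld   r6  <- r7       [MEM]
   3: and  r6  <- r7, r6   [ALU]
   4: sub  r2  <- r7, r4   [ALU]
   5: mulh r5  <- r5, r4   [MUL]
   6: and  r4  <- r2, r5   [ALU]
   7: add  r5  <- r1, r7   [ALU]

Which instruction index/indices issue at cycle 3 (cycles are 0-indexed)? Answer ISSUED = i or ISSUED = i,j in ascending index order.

t=0 i0:mul.MUL ; no-port MUL/MUL
t=1 i1:mulh.MUL ; WAW r6
t=2 i2:ld.MEM ; RAW+WAW r6
t=3 i3+i4:and.ALU sub.ALU ; pair
t=4 i5:mulh.MUL ; RAW r5
t=5 i6+i7:and.ALU add.ALU ; pair

ISSUED = 3,4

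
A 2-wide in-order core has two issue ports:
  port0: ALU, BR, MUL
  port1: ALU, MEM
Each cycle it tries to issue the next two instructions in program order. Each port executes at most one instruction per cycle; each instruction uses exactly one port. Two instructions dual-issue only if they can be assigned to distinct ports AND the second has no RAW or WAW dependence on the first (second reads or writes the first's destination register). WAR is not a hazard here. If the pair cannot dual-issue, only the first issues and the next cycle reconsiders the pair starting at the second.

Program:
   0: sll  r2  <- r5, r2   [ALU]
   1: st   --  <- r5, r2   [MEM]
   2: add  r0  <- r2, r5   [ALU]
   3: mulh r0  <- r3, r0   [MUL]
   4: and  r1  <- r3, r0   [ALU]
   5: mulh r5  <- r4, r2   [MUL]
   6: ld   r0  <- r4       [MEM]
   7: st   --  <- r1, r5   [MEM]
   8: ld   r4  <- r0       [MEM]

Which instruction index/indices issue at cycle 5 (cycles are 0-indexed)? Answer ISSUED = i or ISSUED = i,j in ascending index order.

ISSUED = 7

  cy0 -> i0 (sll.ALU) RAW r2
  cy1 -> i1,i2 (st.MEM+add.ALU) 2-wide
  cy2 -> i3 (mulh.MUL) RAW r0
  cy3 -> i4,i5 (and.ALU+mulh.MUL) 2-wide
  cy4 -> i6 (ld.MEM) no-port MEM/MEM
  cy5 -> i7 (st.MEM) no-port MEM/MEM
  cy6 -> i8 (ld.MEM) tail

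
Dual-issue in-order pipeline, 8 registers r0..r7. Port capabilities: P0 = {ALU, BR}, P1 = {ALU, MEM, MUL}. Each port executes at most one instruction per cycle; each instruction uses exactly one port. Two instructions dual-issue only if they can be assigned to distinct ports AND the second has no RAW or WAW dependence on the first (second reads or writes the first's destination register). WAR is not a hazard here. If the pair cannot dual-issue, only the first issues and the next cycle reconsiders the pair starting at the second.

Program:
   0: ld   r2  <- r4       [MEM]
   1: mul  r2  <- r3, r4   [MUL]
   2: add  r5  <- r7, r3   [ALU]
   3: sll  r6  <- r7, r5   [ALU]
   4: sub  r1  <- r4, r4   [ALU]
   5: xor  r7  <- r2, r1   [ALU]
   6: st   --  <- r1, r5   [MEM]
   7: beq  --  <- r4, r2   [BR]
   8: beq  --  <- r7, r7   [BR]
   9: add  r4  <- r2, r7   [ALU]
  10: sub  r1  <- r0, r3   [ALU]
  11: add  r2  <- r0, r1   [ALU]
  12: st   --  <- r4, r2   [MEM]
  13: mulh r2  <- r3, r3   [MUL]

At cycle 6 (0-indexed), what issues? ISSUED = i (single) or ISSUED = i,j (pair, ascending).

[0] i0  ld.MEM  -- no-port MEM/MUL
[1] i1+i2  mul.MUL add.ALU  -- pair
[2] i3+i4  sll.ALU sub.ALU  -- pair
[3] i5+i6  xor.ALU st.MEM  -- pair
[4] i7  beq.BR  -- no-port BR/BR
[5] i8+i9  beq.BR add.ALU  -- pair
[6] i10  sub.ALU  -- RAW r1
[7] i11  add.ALU  -- RAW r2
[8] i12  st.MEM  -- no-port MEM/MUL
[9] i13  mulh.MUL  -- tail

ISSUED = 10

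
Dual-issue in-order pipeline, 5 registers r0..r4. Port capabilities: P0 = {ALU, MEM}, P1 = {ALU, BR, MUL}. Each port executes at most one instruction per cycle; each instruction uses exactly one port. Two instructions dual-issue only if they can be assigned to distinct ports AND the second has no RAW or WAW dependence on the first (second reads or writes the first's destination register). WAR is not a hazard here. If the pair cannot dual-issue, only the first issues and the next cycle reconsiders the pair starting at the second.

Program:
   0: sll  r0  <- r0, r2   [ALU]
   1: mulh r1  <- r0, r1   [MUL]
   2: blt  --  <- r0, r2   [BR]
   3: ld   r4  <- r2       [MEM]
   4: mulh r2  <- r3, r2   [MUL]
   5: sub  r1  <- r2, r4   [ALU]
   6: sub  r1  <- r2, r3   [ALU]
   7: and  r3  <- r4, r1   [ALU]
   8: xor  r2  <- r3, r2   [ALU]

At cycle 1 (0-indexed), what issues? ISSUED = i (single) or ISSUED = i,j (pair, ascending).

ISSUED = 1

  cy0 -> i0 (sll) RAW r0
  cy1 -> i1 (mulh) no-port MUL/BR
  cy2 -> i2/i3 (blt ld) dual
  cy3 -> i4 (mulh) RAW r2
  cy4 -> i5 (sub) WAW r1
  cy5 -> i6 (sub) RAW r1
  cy6 -> i7 (and) RAW r3
  cy7 -> i8 (xor) tail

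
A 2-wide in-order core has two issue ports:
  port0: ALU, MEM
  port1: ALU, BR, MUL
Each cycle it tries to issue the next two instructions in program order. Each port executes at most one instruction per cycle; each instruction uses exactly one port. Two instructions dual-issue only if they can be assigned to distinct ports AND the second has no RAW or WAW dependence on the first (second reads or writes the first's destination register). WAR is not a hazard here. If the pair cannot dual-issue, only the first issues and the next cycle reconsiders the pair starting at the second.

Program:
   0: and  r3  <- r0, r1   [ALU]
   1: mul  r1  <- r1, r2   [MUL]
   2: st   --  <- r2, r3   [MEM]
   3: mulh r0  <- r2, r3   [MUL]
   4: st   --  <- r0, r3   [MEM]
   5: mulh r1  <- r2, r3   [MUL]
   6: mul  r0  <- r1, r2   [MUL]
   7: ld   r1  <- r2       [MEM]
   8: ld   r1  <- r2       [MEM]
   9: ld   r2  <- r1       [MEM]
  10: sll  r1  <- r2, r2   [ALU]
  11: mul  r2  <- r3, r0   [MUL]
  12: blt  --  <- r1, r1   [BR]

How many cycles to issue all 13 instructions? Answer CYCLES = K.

CYCLES = 8

[0] i0+i1  and.ALU+mul.MUL  -- 2-wide
[1] i2+i3  st.MEM+mulh.MUL  -- 2-wide
[2] i4+i5  st.MEM+mulh.MUL  -- 2-wide
[3] i6+i7  mul.MUL+ld.MEM  -- 2-wide
[4] i8  ld.MEM  -- no-port MEM/MEM
[5] i9  ld.MEM  -- RAW r2
[6] i10+i11  sll.ALU+mul.MUL  -- 2-wide
[7] i12  blt.BR  -- tail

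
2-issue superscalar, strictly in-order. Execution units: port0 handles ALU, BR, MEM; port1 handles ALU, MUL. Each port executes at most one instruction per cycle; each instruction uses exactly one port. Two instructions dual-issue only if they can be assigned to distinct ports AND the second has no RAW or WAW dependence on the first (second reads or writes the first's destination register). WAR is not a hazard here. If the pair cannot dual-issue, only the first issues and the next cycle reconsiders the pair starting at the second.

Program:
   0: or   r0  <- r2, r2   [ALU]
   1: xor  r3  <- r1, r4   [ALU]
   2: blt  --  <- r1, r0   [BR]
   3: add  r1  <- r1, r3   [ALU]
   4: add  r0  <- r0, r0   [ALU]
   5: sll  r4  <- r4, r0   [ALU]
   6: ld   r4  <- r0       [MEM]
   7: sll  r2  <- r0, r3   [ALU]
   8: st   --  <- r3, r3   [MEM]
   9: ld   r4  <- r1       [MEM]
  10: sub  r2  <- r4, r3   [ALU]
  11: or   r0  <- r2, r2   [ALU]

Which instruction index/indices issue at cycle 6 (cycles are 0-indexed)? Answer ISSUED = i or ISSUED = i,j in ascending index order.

ISSUED = 9

t=0 i0&i1:or+xor ; dual
t=1 i2&i3:blt+add ; dual
t=2 i4:add ; RAW r0
t=3 i5:sll ; WAW r4
t=4 i6&i7:ld+sll ; dual
t=5 i8:st ; no-port MEM/MEM
t=6 i9:ld ; RAW r4
t=7 i10:sub ; RAW r2
t=8 i11:or ; tail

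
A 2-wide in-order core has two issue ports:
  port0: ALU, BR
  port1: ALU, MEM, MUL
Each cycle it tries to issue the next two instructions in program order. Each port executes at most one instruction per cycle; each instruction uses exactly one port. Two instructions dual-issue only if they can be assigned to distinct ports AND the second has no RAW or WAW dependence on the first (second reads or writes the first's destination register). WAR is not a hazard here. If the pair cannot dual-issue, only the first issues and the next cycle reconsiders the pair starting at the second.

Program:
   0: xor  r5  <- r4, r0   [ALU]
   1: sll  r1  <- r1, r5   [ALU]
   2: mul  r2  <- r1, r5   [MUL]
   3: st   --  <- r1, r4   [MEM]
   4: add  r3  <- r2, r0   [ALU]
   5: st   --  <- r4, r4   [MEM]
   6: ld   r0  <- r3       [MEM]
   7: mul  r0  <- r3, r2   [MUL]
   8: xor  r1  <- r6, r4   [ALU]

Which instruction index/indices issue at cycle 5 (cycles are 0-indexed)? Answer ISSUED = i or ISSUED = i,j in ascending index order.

ISSUED = 6

c0: i0 xor.ALU  RAW r5
c1: i1 sll.ALU  RAW r1
c2: i2 mul.MUL  no-port MUL/MEM
c3: i3,i4 st.MEM+add.ALU  2-wide
c4: i5 st.MEM  no-port MEM/MEM
c5: i6 ld.MEM  no-port MEM/MUL
c6: i7,i8 mul.MUL+xor.ALU  2-wide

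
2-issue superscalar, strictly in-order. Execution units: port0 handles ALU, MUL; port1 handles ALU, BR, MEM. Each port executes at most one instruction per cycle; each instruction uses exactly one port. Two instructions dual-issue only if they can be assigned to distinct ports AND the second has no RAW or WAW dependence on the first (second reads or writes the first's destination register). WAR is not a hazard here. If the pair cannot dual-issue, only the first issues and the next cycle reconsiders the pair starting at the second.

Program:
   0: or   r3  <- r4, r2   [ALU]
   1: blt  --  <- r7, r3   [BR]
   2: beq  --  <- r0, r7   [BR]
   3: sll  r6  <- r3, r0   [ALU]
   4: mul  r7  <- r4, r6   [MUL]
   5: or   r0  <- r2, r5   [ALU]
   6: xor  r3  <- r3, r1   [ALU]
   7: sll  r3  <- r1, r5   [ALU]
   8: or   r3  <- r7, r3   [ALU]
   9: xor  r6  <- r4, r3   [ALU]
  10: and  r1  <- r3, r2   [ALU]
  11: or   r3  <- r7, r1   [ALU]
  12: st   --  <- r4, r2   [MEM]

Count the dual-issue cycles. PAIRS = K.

PAIRS = 4

c0: i0 or.ALU  RAW r3
c1: i1 blt.BR  no-port BR/BR
c2: i2/i3 beq.BR+sll.ALU  dual
c3: i4/i5 mul.MUL+or.ALU  dual
c4: i6 xor.ALU  WAW r3
c5: i7 sll.ALU  RAW+WAW r3
c6: i8 or.ALU  RAW r3
c7: i9/i10 xor.ALU+and.ALU  dual
c8: i11/i12 or.ALU+st.MEM  dual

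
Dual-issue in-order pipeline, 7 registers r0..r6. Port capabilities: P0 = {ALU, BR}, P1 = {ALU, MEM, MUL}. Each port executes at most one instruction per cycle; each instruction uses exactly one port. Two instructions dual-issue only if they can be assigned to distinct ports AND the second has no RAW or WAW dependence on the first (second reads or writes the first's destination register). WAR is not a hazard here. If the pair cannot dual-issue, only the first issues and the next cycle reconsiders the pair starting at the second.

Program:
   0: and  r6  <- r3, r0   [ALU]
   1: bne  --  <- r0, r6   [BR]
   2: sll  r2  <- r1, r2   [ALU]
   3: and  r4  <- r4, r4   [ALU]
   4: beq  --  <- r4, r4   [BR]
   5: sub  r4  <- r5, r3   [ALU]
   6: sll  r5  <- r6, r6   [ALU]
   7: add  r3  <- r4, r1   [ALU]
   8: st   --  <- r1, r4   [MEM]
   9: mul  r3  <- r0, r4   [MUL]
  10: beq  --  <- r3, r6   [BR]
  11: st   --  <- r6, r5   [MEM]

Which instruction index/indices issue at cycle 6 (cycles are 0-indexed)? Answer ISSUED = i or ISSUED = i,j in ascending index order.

ISSUED = 9

c0: i0 and  RAW r6
c1: i1,i2 bne+sll  dual
c2: i3 and  RAW r4
c3: i4,i5 beq+sub  dual
c4: i6,i7 sll+add  dual
c5: i8 st  no-port MEM/MUL
c6: i9 mul  RAW r3
c7: i10,i11 beq+st  dual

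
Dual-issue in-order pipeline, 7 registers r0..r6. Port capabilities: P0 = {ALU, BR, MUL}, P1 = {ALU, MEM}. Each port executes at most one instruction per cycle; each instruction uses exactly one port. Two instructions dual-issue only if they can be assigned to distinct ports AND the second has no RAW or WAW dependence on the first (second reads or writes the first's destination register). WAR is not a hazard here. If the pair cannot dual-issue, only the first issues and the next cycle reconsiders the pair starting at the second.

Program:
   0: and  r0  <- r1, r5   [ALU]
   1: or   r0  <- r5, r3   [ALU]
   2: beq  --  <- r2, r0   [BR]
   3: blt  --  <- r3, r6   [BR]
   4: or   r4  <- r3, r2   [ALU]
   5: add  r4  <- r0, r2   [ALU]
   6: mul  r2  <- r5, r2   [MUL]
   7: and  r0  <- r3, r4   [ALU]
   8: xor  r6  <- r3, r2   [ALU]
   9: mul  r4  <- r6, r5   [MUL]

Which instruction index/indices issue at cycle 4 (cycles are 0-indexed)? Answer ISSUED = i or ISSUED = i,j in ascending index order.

#0 head=0: and.ALU i0 WAW r0
#1 head=1: or.ALU i1 RAW r0
#2 head=2: beq.BR i2 no-port BR/BR
#3 head=3: blt.BR or.ALU i3,i4 pair
#4 head=5: add.ALU mul.MUL i5,i6 pair
#5 head=7: and.ALU xor.ALU i7,i8 pair
#6 head=9: mul.MUL i9 tail

ISSUED = 5,6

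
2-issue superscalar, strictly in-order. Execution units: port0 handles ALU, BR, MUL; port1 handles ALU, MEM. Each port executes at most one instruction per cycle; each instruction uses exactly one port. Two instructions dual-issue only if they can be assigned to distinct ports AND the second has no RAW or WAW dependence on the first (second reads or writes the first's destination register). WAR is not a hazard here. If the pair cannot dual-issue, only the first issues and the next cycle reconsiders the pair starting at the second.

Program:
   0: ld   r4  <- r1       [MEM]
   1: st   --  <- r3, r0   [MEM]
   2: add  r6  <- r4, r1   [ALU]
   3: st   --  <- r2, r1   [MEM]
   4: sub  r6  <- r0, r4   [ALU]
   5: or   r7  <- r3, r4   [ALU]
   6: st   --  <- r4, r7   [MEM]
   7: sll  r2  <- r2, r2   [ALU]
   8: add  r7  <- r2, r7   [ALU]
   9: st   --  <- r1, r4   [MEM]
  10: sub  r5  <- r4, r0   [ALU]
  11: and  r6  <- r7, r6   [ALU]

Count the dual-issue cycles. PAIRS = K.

c0: i0 ld  no-port MEM/MEM
c1: i1+i2 st+add  dual
c2: i3+i4 st+sub  dual
c3: i5 or  RAW r7
c4: i6+i7 st+sll  dual
c5: i8+i9 add+st  dual
c6: i10+i11 sub+and  dual

PAIRS = 5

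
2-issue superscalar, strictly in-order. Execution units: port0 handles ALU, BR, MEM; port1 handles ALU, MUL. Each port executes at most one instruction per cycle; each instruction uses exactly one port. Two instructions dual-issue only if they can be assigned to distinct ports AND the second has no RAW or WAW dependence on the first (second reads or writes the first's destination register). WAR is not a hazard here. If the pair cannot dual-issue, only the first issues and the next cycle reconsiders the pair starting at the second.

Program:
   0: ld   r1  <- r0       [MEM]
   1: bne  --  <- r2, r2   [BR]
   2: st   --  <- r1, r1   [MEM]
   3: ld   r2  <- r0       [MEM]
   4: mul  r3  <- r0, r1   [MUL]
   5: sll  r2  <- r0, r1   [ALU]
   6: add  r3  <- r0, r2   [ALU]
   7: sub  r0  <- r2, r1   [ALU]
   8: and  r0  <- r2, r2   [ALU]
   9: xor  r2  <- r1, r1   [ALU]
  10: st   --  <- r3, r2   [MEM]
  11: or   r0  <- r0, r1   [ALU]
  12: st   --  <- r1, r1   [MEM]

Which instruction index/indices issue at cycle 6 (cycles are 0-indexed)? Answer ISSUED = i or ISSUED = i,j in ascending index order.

ISSUED = 8,9

t=0 i0:ld ; no-port MEM/BR
t=1 i1:bne ; no-port BR/MEM
t=2 i2:st ; no-port MEM/MEM
t=3 i3&i4:ld/mul ; dual
t=4 i5:sll ; RAW r2
t=5 i6&i7:add/sub ; dual
t=6 i8&i9:and/xor ; dual
t=7 i10&i11:st/or ; dual
t=8 i12:st ; tail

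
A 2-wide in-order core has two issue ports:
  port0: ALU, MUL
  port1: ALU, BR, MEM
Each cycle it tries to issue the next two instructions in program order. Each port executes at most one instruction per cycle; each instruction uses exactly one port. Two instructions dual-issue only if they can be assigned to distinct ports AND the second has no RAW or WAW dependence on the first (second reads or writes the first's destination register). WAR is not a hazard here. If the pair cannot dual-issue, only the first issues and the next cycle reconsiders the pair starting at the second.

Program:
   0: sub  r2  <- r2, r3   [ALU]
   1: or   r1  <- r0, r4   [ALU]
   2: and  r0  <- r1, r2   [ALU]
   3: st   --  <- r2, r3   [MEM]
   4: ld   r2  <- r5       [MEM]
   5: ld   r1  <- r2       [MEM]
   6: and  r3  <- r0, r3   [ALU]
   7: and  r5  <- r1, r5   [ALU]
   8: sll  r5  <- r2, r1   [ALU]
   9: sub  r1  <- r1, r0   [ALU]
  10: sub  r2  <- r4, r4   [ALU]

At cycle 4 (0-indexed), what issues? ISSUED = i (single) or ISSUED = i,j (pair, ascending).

[0] i0,i1  sub.ALU+or.ALU  -- pair
[1] i2,i3  and.ALU+st.MEM  -- pair
[2] i4  ld.MEM  -- no-port MEM/MEM
[3] i5,i6  ld.MEM+and.ALU  -- pair
[4] i7  and.ALU  -- WAW r5
[5] i8,i9  sll.ALU+sub.ALU  -- pair
[6] i10  sub.ALU  -- tail

ISSUED = 7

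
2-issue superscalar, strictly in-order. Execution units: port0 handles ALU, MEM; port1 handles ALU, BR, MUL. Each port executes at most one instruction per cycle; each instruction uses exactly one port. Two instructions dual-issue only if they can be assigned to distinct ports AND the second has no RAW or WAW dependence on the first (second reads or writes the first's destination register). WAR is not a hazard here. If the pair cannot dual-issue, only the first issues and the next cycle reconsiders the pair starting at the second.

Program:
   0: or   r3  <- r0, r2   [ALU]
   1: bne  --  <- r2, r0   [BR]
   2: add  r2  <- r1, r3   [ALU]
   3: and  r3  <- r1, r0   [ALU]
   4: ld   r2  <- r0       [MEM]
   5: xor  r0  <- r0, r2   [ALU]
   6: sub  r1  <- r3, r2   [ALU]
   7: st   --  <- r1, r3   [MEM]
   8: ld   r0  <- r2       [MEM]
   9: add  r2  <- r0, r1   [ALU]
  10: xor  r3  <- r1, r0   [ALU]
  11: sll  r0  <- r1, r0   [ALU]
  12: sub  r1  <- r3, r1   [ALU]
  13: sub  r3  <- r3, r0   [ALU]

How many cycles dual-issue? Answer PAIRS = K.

[0] i0&i1  or.ALU;bne.BR  -- pair
[1] i2&i3  add.ALU;and.ALU  -- pair
[2] i4  ld.MEM  -- RAW r2
[3] i5&i6  xor.ALU;sub.ALU  -- pair
[4] i7  st.MEM  -- no-port MEM/MEM
[5] i8  ld.MEM  -- RAW r0
[6] i9&i10  add.ALU;xor.ALU  -- pair
[7] i11&i12  sll.ALU;sub.ALU  -- pair
[8] i13  sub.ALU  -- tail

PAIRS = 5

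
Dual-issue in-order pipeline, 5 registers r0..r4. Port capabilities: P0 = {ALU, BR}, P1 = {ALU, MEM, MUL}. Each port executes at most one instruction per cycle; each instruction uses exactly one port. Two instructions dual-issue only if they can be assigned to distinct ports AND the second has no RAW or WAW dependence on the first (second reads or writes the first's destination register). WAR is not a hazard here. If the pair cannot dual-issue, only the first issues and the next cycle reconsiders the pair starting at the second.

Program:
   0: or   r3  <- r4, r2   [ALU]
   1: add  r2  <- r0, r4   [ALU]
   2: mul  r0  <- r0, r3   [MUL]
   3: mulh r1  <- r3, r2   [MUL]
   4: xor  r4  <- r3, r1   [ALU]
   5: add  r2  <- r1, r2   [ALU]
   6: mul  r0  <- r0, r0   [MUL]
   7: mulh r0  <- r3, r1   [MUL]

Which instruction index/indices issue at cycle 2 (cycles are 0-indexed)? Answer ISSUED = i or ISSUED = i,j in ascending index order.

#0 head=0: or.ALU+add.ALU i0/i1 dual
#1 head=2: mul.MUL i2 no-port MUL/MUL
#2 head=3: mulh.MUL i3 RAW r1
#3 head=4: xor.ALU+add.ALU i4/i5 dual
#4 head=6: mul.MUL i6 no-port MUL/MUL
#5 head=7: mulh.MUL i7 tail

ISSUED = 3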